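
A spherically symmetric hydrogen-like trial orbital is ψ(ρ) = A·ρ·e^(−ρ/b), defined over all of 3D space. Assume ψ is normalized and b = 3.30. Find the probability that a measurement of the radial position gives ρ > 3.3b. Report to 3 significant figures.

Integrate the radial probability density 4πρ²|ψ|² over ρ > 3.3b.
Normalization gives A² = 1/(3·π·b^5).
Let u = ρ/b; then A², 4π and the length scale all cancel, so P = ∫_{3.3}^{∞} u^4·e^(-2·u) du ÷ ∫_{0}^{∞} u^4·e^(-2·u) du.
Using ∫ u^4·e^(-2·u) du = -(u^4/2 + u^3 + 3·u^2/2 + 3·u/2 + 3/4)·e^(-2·u), the numerator is ≈ 0.15953 and the denominator is 3/4.
Taking the ratio yields P = 0.2127.

P ≈ 0.213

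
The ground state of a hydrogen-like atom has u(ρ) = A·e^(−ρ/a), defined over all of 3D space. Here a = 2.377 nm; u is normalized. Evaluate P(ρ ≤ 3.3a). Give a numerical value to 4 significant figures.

Integrate the radial probability density 4πρ²|u|² over ρ ≤ 3.3a.
The full normalization integral is A²·[π·a^3] = 1, fixing A².
Let t = ρ/a; then A², 4π and the length scale all cancel, so P = ∫_{0}^{3.3} t^2·e^(-2·t) dt ÷ ∫_{0}^{∞} t^2·e^(-2·t) dt.
With ∫ t^2·e^(-2·t) dt = -(2·t^2 + 2·t + 1)·e^(-2·t)/4 + C, the region integral is 1/4 - 1469·e^(-33/5)/200 and the full one is 1/4.
The region integral divided by the full integral gives P = 0.96003.

P ≈ 0.9600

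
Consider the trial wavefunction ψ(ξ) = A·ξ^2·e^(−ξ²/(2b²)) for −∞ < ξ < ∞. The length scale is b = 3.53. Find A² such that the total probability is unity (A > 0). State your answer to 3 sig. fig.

A^2 ≈ 0.00137

We need A² ∫|f|² dξ = 1, taking the integral from −∞ to ∞.
Carrying out the integral gives A² · 3·√(π)·b^5/4.
So A² = (3·√(π)·b^5/4)^(−1).
Substituting b = 3.53 gives A² = 0.001372, so A = 0.03705.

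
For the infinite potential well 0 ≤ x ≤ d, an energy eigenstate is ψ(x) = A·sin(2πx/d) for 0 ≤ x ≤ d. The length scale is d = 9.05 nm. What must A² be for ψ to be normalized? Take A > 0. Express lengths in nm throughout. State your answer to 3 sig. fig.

A^2 ≈ 0.221 nm^(-1)

Normalization requires ∫|ψ|² dx = 1, integrated from 0 to d.
Using sin²θ = (1 − cos 2θ)/2, ∫|ψ|² dx = A²·(d/2).
Hence A² = 1/[d/2].
Substituting d = 9.05 gives A² = 0.2210, so A = 0.4701.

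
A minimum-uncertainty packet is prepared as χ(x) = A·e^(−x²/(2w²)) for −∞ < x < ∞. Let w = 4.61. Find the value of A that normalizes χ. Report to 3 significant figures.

A ≈ 0.350

The normalization condition is ∫|χ|² dx = 1 from −∞ to ∞.
Using the Gaussian integral ∫_{−∞}^{∞} e^(−αx²) dx = √(π/α), with χ = A·e^(−x²/(2w²)), the integral evaluates to A²·[√(π)·w].
Setting this equal to 1 gives A² = 1/(√(π)·w).
With w = 4.61: A² = 0.1224 and A = 0.3498.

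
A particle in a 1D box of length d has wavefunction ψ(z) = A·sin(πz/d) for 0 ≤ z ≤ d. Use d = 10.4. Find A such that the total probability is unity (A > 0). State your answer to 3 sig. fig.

Normalization requires ∫|ψ|² dz = 1, integrated from 0 to d.
Using sin²θ = (1 − cos 2θ)/2, the integral (without the A² prefactor) comes out to d/2.
Hence A² = 1/[d/2].
Plugging in d = 10.4 yields A = 0.4385.

A ≈ 0.439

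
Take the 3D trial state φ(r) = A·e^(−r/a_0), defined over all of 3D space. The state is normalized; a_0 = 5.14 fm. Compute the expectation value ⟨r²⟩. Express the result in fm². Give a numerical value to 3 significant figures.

By definition ⟨r²⟩ = ∫ r^2 |φ(r)|² 4πr² dr.
With ∫₀^∞ r^4 e^(−αr) dr = 4!/α^5, evaluating both integrals, ⟨r²⟩ = 3·a_0^2.
Putting a_0 = 5.14 gives 79.26.

⟨r^2⟩ ≈ 79.3 fm^2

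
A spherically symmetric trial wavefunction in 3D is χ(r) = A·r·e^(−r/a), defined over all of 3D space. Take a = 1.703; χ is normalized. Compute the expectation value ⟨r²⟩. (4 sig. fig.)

⟨r^2⟩ ≈ 21.75

⟨r²⟩ = ∫ r^2 |χ|² 4πr² dr over the full domain.
Recall ∫₀^∞ r^m e^(−r/β) dr = m!·β^(m+1), the ratio of the moment integral to the normalization integral gives ⟨r²⟩ = 15·a^2/2.
With a = 1.703, ⟨r^2⟩ = 21.752.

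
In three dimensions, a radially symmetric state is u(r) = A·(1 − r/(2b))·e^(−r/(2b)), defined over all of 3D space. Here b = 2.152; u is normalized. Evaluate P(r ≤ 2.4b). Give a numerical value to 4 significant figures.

With dV = 4πr²dr, the probability is ∫|u|² dV over r ≤ 2.4b.
Normalization gives A² = 1/(8·π·b^3).
Substituting t = r/b, A², 4π and the length scale all cancel in the ratio: P = ∫_{0}^{2.4} t^2·(1 - t/2)^2·e^(-t) dt / ∫_{0}^{∞} t^2·(1 - t/2)^2·e^(-t) dt.
Using ∫ t^2·(1 - t/2)^2·e^(-t) dt = -(t^4/4 + t^2 + 2·t + 2)·e^(-t), the numerator is ≈ 0.108132 and the denominator is 2.
Taking the ratio yields P = 0.054066.

P ≈ 0.05407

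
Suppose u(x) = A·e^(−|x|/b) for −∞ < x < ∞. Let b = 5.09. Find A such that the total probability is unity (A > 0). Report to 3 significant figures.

A ≈ 0.443

We need A² ∫|f|² dx = 1, taking the integral from −∞ to ∞.
The integral (without the A² prefactor) comes out to b.
So A² = (b)^(−1).
Substituting b = 5.09 gives A² = 0.1965, so A = 0.4432.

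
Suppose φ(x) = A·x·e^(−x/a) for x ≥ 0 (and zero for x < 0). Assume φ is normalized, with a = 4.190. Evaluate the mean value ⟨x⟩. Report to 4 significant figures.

By definition ⟨x⟩ = ∫ x |φ(x)|² dx.
With ∫₀^∞ x^3 e^(−αx) dx = 3!/α^4, evaluating both integrals, ⟨x⟩ = 3·a/2.
Putting a = 4.190 gives 6.2850.

⟨x⟩ ≈ 6.285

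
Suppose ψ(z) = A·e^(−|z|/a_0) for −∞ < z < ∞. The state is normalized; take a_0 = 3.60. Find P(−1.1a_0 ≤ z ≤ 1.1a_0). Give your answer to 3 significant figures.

P ≈ 0.889

|ψ|² is the probability density, so P = ∫_{−1.1a_0}^{1.1a_0} |ψ|² dz.
With A² fixed by ∫|ψ|² = 1, i.e. A² = (a_0)^(−1), substitute and integrate.
By symmetry take twice the z ≥ 0 contribution in numerator and denominator; the 2's cancel. In terms of u = z/a_0 (A² and the length scale cancel between numerator and denominator), P = [∫_{0}^{1.1} e^(-2·u) du] / [∫_{0}^{∞} e^(-2·u) du].
An antiderivative of e^(-2·u) is -e^(-2·u)/2; evaluating from 0 to 1.1 gives 1/2 - e^(-11/5)/2, while the full integral is 1/2.
This works out to P = 0.8892.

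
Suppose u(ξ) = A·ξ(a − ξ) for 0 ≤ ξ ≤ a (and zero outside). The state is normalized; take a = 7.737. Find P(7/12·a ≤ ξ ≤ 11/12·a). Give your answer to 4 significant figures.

P = ∫_{7/12·a}^{11/12·a} |u(ξ)|² dξ.
The normalization integral ∫|u|²dξ over the whole domain equals a^5/30·A², and A² cancels in the ratio.
Let t = ξ/a; then A² and the length scale cancel, so P = ∫_{7/12}^{11/12} t^2·(1 - t)^2 dt ÷ ∫_{0}^{1} t^2·(1 - t)^2 dt.
Using ∫ t^2·(1 - t)^2 dt = t^3·(6·t^2 - 15·t + 10)/30, the numerator is ≈ 0.0113844 and the denominator is 1/30.
Taking the ratio, P = 0.34153.

P ≈ 0.3415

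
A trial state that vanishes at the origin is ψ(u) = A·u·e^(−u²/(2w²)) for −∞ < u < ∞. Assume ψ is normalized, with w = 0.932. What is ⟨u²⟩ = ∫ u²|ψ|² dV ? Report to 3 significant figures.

⟨u^2⟩ ≈ 1.30

By definition ⟨u²⟩ = ∫ u^2 |ψ(u)|² du.
Evaluating both integrals, ⟨u²⟩ = 3·w^2/2.
With w = 0.932, ⟨u^2⟩ = 1.303.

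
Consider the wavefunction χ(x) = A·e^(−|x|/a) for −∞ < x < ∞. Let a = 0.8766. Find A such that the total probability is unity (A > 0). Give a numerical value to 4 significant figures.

A ≈ 1.068

We need A² ∫|f|² dx = 1, taking the integral from −∞ to ∞.
Recall ∫₀^∞ x^m e^(−x/β) dx = m!·β^(m+1), with χ = A·e^(−|x|/a), the integral evaluates to A²·[a].
Hence A² = 1/[a].
Substituting a = 0.8766 gives A² = 1.1408, so A = 1.0681.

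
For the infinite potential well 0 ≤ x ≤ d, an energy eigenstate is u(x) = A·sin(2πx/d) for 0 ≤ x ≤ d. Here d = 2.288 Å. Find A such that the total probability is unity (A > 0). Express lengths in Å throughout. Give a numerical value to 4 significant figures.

A ≈ 0.9349 Å^(-1/2)

We need A² ∫|f|² dx = 1, taking the integral from 0 to d.
With ∫₀^d sin²(nπx/d) dx = d/2, carrying out the integral gives A² · d/2.
Hence A² = 1/[d/2].
With d = 2.288: A² = 0.87413 and A = 0.93495.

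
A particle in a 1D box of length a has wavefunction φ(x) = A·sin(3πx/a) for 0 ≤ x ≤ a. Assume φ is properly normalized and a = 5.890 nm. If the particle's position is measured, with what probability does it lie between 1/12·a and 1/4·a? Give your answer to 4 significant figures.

P ≈ 0.2728

|φ|² is the probability density, so P = ∫_{1/12·a}^{1/4·a} |φ|² dx.
Since A² = 1/(a/2), this is the region integral divided by the full normalization integral.
In terms of u = x/a (A² and the length scale cancel between numerator and denominator), P = [∫_{1/12}^{1/4} sin(3·π·u)^2 du] / [∫_{0}^{1} sin(3·π·u)^2 du].
With ∫ sin(3·π·u)^2 du = u/2 - sin(6·π·u)/(12·π) + C, the region integral is 1/(6·π) + 1/12 and the full one is 1/2.
Taking the ratio, P = (2 + π)/(6·π).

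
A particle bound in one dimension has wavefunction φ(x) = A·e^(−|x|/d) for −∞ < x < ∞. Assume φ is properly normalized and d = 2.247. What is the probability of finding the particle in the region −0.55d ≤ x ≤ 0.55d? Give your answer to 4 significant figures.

P ≈ 0.6671

The probability is P = ∫ |φ|² dx over [−0.55d, 0.55d].
The normalization integral ∫|φ|²dx over the whole domain equals d·A², and A² cancels in the ratio.
Both integrals are even about x = 0, so only the x ≥ 0 halves are needed (the factors of 2 cancel). Let u = x/d; then A² and the length scale cancel, so P = ∫_{0}^{0.55} e^(-2·u) du ÷ ∫_{0}^{∞} e^(-2·u) du.
With ∫ e^(-2·u) du = -e^(-2·u)/2 + C, the region integral is 1/2 - e^(-11/10)/2 and the full one is 1/2.
Evaluating gives P = 0.66713.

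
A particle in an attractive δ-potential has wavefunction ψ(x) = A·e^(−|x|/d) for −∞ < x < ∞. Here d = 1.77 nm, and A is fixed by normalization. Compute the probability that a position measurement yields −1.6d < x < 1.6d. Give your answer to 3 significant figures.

P = ∫_{−1.6d}^{1.6d} |ψ(x)|² dx.
Since A² = 1/(d), this is the region integral divided by the full normalization integral.
By symmetry take twice the x ≥ 0 contribution in numerator and denominator; the 2's cancel. In terms of u = x/d (A² and the length scale cancel between numerator and denominator), P = [∫_{0}^{1.6} e^(-2·u) du] / [∫_{0}^{∞} e^(-2·u) du].
Using ∫ e^(-2·u) du = -e^(-2·u)/2, the numerator is 1/2 - e^(-16/5)/2 and the denominator is 1/2.
This works out to P = 0.9592.

P ≈ 0.959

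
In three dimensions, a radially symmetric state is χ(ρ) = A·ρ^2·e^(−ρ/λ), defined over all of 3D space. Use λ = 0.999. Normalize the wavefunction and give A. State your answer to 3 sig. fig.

The normalization condition is ∫|χ|² 4πρ² dρ = 1 from 0 to ∞.
In 3D with spherical symmetry the volume element is 4πρ² dρ.
Carrying out the integral gives A² · 45·π·λ^7/2.
So A² = (45·π·λ^7/2)^(−1).
With λ = 0.999: A² = 0.01425 and A = 0.1194.

A ≈ 0.119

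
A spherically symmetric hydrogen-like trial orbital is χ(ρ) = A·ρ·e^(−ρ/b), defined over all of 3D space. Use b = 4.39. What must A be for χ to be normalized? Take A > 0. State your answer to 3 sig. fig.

A ≈ 0.00807

Normalization requires ∫|χ|² 4πρ² dρ = 1, integrated from 0 to ∞.
(Spherical symmetry: dV = 4πρ² dρ.)
The integral (without the A² prefactor) comes out to 3·π·b^5.
So A² = (3·π·b^5)^(−1).
Substituting b = 4.39 gives A² = 0.00006507, so A = 0.008067.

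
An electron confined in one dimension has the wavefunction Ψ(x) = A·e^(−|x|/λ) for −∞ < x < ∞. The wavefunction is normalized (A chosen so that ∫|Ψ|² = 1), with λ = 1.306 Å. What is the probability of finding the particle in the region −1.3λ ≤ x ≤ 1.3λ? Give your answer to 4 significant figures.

|Ψ|² is the probability density, so P = ∫_{−1.3λ}^{1.3λ} |Ψ|² dx.
The normalization integral ∫|Ψ|²dx over the whole domain equals λ·A², and A² cancels in the ratio.
By symmetry take twice the x ≥ 0 contribution in numerator and denominator; the 2's cancel. In terms of u = x/λ (A² and the length scale cancel between numerator and denominator), P = [∫_{0}^{1.3} e^(-2·u) du] / [∫_{0}^{∞} e^(-2·u) du].
Using ∫ e^(-2·u) du = -e^(-2·u)/2, the numerator is 1/2 - e^(-13/5)/2 and the denominator is 1/2.
This works out to P = 0.92573.

P ≈ 0.9257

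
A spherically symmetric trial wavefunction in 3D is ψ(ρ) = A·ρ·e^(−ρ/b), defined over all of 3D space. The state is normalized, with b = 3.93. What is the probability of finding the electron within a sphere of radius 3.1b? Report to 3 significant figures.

P ≈ 0.741

With dV = 4πρ²dρ, the probability is ∫|ψ|² dV over ρ ≤ 3.1b.
The full normalization integral is A²·[3·π·b^5] = 1, fixing A².
Let u = ρ/b; then A², 4π and the length scale all cancel, so P = ∫_{0}^{3.1} u^4·e^(-2·u) du ÷ ∫_{0}^{∞} u^4·e^(-2·u) du.
Using ∫ u^4·e^(-2·u) du = -(u^4/2 + u^3 + 3·u^2/2 + 3·u/2 + 3/4)·e^(-2·u), the numerator is ≈ 0.55562 and the denominator is 3/4.
Taking the ratio yields P = 0.7408.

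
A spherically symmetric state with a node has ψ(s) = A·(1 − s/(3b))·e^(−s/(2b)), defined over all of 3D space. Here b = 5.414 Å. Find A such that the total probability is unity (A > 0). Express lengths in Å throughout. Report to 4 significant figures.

Require ∫ |ψ|² 4πs² ds = 1 over the whole domain.
Recall ∫₀^∞ s^m e^(−s/β) ds = m!·β^(m+1), the integral (without the A² prefactor) comes out to 8·π·b^3/3.
Hence A² = 1/[8·π·b^3/3].
With b = 5.414: A² = 0.00075219 and A = 0.027426.

A ≈ 0.02743 Å^(-3/2)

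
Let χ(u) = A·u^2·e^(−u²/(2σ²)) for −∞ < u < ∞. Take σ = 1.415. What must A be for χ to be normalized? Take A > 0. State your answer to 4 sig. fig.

A ≈ 0.3642

Require ∫ |χ|² du = 1 over the whole domain.
With ∫_{−∞}^{∞} u^(2m) e^(−αu²) du = (2m−1)!!·√π / (2^m α^(m+1/2)), with χ = A·u^2·e^(−u²/(2σ²)), the integral evaluates to A²·[3·√(π)·σ^5/4].
Setting this equal to 1 gives A² = 1/(3·√(π)·σ^5/4).
With σ = 1.415: A² = 0.13261 and A = 0.36416.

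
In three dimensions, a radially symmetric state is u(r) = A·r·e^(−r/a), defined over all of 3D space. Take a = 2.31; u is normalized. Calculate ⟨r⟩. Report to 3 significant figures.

⟨r⟩ ≈ 5.78

⟨r⟩ = ∫ r |u|² 4πr² dr over the full domain.
Recall ∫₀^∞ r^m e^(−r/β) dr = m!·β^(m+1), since the A² factors cancel between numerator and denominator, ⟨r⟩ = 5·a/2.
With a = 2.31, ⟨r⟩ = 5.775.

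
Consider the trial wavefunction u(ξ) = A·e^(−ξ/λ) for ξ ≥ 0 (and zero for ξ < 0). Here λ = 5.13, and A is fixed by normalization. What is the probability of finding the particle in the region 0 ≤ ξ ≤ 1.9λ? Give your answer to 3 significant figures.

P = ∫_{0}^{1.9λ} |u(ξ)|² dξ.
The normalization integral ∫|u|²dξ over the whole domain equals λ/2·A², and A² cancels in the ratio.
Substituting t = ξ/λ, A² and the length scale cancel in the ratio: P = ∫_{0}^{1.9} e^(-2·t) dt / ∫_{0}^{∞} e^(-2·t) dt.
With ∫ e^(-2·t) dt = -e^(-2·t)/2 + C, the region integral is 1/2 - e^(-19/5)/2 and the full one is 1/2.
This works out to P = 0.9776.

P ≈ 0.978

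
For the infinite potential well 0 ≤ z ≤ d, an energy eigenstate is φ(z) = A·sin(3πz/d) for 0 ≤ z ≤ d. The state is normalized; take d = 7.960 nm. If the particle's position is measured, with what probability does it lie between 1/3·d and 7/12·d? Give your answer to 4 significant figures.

P ≈ 0.3031

P = ∫_{1/3·d}^{7/12·d} |φ(z)|² dz.
With A² fixed by ∫|φ|² = 1, i.e. A² = (d/2)^(−1), substitute and integrate.
In terms of u = z/d (A² and the length scale cancel between numerator and denominator), P = [∫_{1/3}^{7/12} sin(3·π·u)^2 du] / [∫_{0}^{1} sin(3·π·u)^2 du].
An antiderivative of sin(3·π·u)^2 is u/2 - sin(6·π·u)/(12·π); evaluating from 1/3 to 7/12 gives 1/(12·π) + 1/8, while the full integral is 1/2.
This works out to P = (2 + 3·π)/(12·π).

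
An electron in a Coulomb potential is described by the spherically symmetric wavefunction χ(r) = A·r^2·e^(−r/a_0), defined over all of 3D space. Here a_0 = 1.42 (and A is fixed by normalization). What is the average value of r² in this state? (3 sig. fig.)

⟨r²⟩ = ∫ r^2 |χ|² 4πr² dr over the full domain.
Using ∫₀^∞ rⁿ e^(−αr) dr = n!/αⁿ⁺¹, since the A² factors cancel between numerator and denominator, ⟨r²⟩ = 14·a_0^2.
With a_0 = 1.42, ⟨r^2⟩ = 28.23.

⟨r^2⟩ ≈ 28.2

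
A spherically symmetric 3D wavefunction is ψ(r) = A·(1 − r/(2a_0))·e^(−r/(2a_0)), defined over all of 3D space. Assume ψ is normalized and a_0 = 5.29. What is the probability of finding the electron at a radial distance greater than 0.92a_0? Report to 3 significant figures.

P ≈ 0.969

Integrate the radial probability density 4πr²|ψ|² over r > 0.92a_0.
Normalization gives A² = 1/(8·π·a_0^3).
Let u = r/a_0; then A², 4π and the length scale all cancel, so P = ∫_{0.92}^{∞} u^2·(1 - u/2)^2·e^(-u) du ÷ ∫_{0}^{∞} u^2·(1 - u/2)^2·e^(-u) du.
An antiderivative of u^2·(1 - u/2)^2·e^(-u) is -(u^4/4 + u^2 + 2·u + 2)·e^(-u); evaluating from 0.92 to ∞ gives ≈ 1.9390, while the full integral is 2.
This evaluates to P = 0.9695.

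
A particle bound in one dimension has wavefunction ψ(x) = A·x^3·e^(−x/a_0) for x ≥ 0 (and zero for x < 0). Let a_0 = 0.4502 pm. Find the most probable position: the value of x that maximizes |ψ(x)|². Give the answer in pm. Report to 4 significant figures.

Differentiate |ψ(x)|² with respect to x and set to zero.
Solving yields x = 3·a_0.
With a_0 = 0.4502, the most probable position is 1.3506 pm.

x ≈ 1.351 pm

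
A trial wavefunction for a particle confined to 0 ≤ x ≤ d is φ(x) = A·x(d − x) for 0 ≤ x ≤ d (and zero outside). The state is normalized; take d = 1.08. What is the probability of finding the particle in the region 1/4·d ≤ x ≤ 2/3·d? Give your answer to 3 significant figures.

P = ∫_{1/4·d}^{2/3·d} |φ(x)|² dx.
With A² fixed by ∫|φ|² = 1, i.e. A² = (d^5/30)^(−1), substitute and integrate.
Let u = x/d; then A² and the length scale cancel, so P = ∫_{1/4}^{2/3} u^2·(1 - u)^2 du ÷ ∫_{0}^{1} u^2·(1 - u)^2 du.
An antiderivative of u^2·(1 - u)^2 is u^3·(6·u^2 - 15·u + 10)/30; evaluating from 1/4 to 2/3 gives ≈ 0.022887, while the full integral is 1/30.
This works out to P = 0.6866.

P ≈ 0.687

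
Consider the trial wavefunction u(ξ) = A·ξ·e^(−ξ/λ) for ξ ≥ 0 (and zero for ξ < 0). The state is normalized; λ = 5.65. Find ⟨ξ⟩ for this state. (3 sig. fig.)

The expectation value is the |u|²-weighted average of ξ: ∫ ξ|u|² dξ.
Using ∫₀^∞ ξⁿ e^(−αξ) dξ = n!/αⁿ⁺¹, the ratio of the moment integral to the normalization integral gives ⟨ξ⟩ = 3·λ/2.
With λ = 5.65, ⟨ξ⟩ = 8.475.

⟨ξ⟩ ≈ 8.48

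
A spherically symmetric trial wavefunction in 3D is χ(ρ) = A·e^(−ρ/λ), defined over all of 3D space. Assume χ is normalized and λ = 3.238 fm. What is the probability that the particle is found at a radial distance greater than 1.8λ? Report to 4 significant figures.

P ≈ 0.3027

With dV = 4πρ²dρ, the probability is ∫|χ|² dV over ρ > 1.8λ.
The full normalization integral is A²·[π·λ^3] = 1, fixing A².
In terms of u = ρ/λ (A², 4π and the length scale all cancel between numerator and denominator), P = [∫_{1.8}^{∞} u^2·e^(-2·u) du] / [∫_{0}^{∞} u^2·e^(-2·u) du].
Using ∫ u^2·e^(-2·u) du = -(2·u^2 + 2·u + 1)·e^(-2·u)/4, the numerator is 277·e^(-18/5)/100 and the denominator is 1/4.
This evaluates to P = 0.30275.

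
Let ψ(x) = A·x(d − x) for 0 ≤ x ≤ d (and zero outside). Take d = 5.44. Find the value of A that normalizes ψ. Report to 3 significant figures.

Normalization requires ∫|ψ|² dx = 1, integrated from 0 to d.
Expanding the polynomial and integrating term by term, carrying out the integral gives A² · d^5/30.
Setting this equal to 1 gives A² = 1/(d^5/30).
With d = 5.44: A² = 0.006297 and A = 0.07935.

A ≈ 0.0794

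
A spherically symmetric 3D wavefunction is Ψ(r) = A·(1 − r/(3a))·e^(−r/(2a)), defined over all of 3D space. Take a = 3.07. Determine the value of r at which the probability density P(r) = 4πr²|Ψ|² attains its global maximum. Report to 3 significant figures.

r ≈ 3.07

Differentiate P(r) = 4πr²|Ψ|² with respect to r and set to zero.
Solving yields r = a.
With a = 3.07, the most probable radial distance is 3.070.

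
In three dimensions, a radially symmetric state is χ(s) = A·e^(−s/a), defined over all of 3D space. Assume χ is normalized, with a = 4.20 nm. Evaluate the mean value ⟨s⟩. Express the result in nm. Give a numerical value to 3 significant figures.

⟨s⟩ = ∫ s |χ|² 4πs² ds over the full domain.
Evaluating both integrals, ⟨s⟩ = 3·a/2.
With a = 4.20, ⟨s⟩ = 6.300.

⟨s⟩ ≈ 6.30 nm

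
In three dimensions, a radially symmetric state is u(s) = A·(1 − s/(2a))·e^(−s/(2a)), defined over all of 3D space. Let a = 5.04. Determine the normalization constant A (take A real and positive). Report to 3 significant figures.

A ≈ 0.0176

We need A² ∫|f|² 4πs² ds = 1, taking the integral from 0 to ∞.
In 3D with spherical symmetry the volume element is 4πs² ds.
The integral (without the A² prefactor) comes out to 8·π·a^3.
Setting this equal to 1 gives A² = 1/(8·π·a^3).
With a = 5.04: A² = 0.0003108 and A = 0.01763.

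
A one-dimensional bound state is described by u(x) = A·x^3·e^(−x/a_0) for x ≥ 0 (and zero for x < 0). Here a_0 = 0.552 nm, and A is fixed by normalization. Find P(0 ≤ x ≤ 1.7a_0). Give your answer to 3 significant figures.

P ≈ 0.0579

P = ∫_{0}^{1.7a_0} |u(x)|² dx.
With A² fixed by ∫|u|² = 1, i.e. A² = (45·a_0^7/8)^(−1), substitute and integrate.
In terms of t = x/a_0 (A² and the length scale cancel between numerator and denominator), P = [∫_{0}^{1.7} t^6·e^(-2·t) dt] / [∫_{0}^{∞} t^6·e^(-2·t) dt].
With ∫ t^6·e^(-2·t) dt = -(4·t^6 + 12·t^5 + 30·t^4 + 60·t^3 + 90·t^2 + 90·t + 45)·e^(-2·t)/8 + C, the region integral is ≈ 0.32542 and the full one is 45/8.
This works out to P = 0.05785.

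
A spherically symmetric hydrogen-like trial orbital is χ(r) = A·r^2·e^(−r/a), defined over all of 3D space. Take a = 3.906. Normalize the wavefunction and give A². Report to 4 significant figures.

The normalization condition is ∫|χ|² 4πr² dr = 1 from 0 to ∞.
In 3D with spherical symmetry the volume element is 4πr² dr.
∫|χ|² 4πr² dr = A²·(45·π·a^7/2).
Setting this equal to 1 gives A² = 1/(45·π·a^7/2).
Plugging in a = 3.906 yields A = 0.0010099.

A^2 ≈ 0.000001020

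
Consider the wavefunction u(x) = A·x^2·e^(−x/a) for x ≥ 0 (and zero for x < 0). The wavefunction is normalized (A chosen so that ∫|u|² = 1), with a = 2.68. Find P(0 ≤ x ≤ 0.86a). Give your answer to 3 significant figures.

P ≈ 0.0309

P = ∫_{0}^{0.86a} |u(x)|² dx.
With A² fixed by ∫|u|² = 1, i.e. A² = (3·a^5/4)^(−1), substitute and integrate.
Substituting t = x/a, A² and the length scale cancel in the ratio: P = ∫_{0}^{0.86} t^4·e^(-2·t) dt / ∫_{0}^{∞} t^4·e^(-2·t) dt.
With ∫ t^4·e^(-2·t) dt = -(t^4/2 + t^3 + 3·t^2/2 + 3·t/2 + 3/4)·e^(-2·t) + C, the region integral is ≈ 0.023178 and the full one is 3/4.
The result is P = 0.03090.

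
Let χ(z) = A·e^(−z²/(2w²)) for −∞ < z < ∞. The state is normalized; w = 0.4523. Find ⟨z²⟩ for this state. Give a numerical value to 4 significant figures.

⟨z^2⟩ ≈ 0.1023

By definition ⟨z²⟩ = ∫ z^2 |χ(z)|² dz.
With ∫_{−∞}^{∞} z^(2m) e^(−αz²) dz = (2m−1)!!·√π / (2^m α^(m+1/2)), evaluating both integrals, ⟨z²⟩ = w^2/2.
With w = 0.4523, ⟨z^2⟩ = 0.10229.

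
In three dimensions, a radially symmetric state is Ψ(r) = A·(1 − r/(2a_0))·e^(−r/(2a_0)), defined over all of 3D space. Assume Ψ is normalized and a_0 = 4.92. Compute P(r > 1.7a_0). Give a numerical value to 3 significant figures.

P ≈ 0.948

With dV = 4πr²dr, the probability is ∫|Ψ|² dV over r > 1.7a_0.
A² is fixed by ∫₀^∞ 4πr²|Ψ|² dr = 1, i.e. A² = (8·π·a_0^3)^(−1).
In terms of u = r/a_0 (A², 4π and the length scale all cancel between numerator and denominator), P = [∫_{1.7}^{∞} u^2·(1 - u/2)^2·e^(-u) du] / [∫_{0}^{∞} u^2·(1 - u/2)^2·e^(-u) du].
An antiderivative of u^2·(1 - u/2)^2·e^(-u) is -(u^4/4 + u^2 + 2·u + 2)·e^(-u); evaluating from 1.7 to ∞ gives ≈ 1.8959, while the full integral is 2.
The region integral divided by the full integral gives P = 0.9479.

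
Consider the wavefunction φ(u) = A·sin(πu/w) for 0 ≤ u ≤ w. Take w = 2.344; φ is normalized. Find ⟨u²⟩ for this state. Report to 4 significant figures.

⟨u^2⟩ ≈ 1.553

By definition ⟨u²⟩ = ∫ u^2 |φ(u)|² du.
Evaluating both integrals, ⟨u²⟩ = -w^2/(2·π^2) + w^2/3.
With w = 2.344, ⟨u^2⟩ = 1.5531.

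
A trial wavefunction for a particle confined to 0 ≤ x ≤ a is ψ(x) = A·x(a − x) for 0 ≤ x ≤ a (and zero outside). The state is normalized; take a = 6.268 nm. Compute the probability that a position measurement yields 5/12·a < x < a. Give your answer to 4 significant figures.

The probability is P = ∫ |ψ|² dx over [5/12·a, a].
Since A² = 1/(a^5/30), this is the region integral divided by the full normalization integral.
Let u = x/a; then A² and the length scale cancel, so P = ∫_{5/12}^{1} u^2·(1 - u)^2 du ÷ ∫_{0}^{1} u^2·(1 - u)^2 du.
Using ∫ u^2·(1 - u)^2 du = u^3·(6·u^2 - 15·u + 10)/30, the numerator is ≈ 0.0217794 and the denominator is 1/30.
The result is P = 0.65338.

P ≈ 0.6534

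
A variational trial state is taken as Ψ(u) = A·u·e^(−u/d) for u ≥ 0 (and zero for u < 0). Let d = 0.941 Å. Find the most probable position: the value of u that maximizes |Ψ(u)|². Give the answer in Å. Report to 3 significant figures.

u ≈ 0.941 Å

The maximum of |Ψ(u)|² occurs where its derivative vanishes.
This gives u = d.
With d = 0.941, the most probable position is 0.9410 Å.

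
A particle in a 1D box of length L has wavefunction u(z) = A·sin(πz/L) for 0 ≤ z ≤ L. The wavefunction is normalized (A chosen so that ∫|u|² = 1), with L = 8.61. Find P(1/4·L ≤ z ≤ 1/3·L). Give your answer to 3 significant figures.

The probability is P = ∫ |u|² dz over [1/4·L, 1/3·L].
With A² fixed by ∫|u|² = 1, i.e. A² = (L/2)^(−1), substitute and integrate.
Substituting t = z/L, A² and the length scale cancel in the ratio: P = ∫_{1/4}^{1/3} sin(π·t)^2 dt / ∫_{0}^{1} sin(π·t)^2 dt.
With ∫ sin(π·t)^2 dt = t/2 - sin(2·π·t)/(4·π) + C, the region integral is -√(3)/(8·π) + 1/24 + 1/(4·π) and the full one is 1/2.
The result is P = (-3·√(3) + π + 6)/(12·π).

P ≈ 0.105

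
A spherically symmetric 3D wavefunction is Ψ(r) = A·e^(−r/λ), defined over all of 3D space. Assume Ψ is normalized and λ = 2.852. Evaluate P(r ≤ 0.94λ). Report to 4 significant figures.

Integrate the radial probability density 4πr²|Ψ|² over r ≤ 0.94λ.
A² is fixed by ∫₀^∞ 4πr²|Ψ|² dr = 1, i.e. A² = (π·λ^3)^(−1).
In terms of u = r/λ (A², 4π and the length scale all cancel between numerator and denominator), P = [∫_{0}^{0.94} u^2·e^(-2·u) du] / [∫_{0}^{∞} u^2·e^(-2·u) du].
With ∫ u^2·e^(-2·u) du = -(2·u^2 + 2·u + 1)·e^(-2·u)/4 + C, the region integral is 1/4 - 5809·e^(-47/25)/5000 and the full one is 1/4.
This evaluates to P = 0.29088.

P ≈ 0.2909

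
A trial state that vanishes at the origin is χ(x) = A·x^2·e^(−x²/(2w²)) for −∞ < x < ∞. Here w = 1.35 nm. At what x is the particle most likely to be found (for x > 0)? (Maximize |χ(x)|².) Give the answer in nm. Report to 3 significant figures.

Set d/dx [|χ(x)|²] = 0 and solve for x > 0.
This gives x = √(2)·w.
With w = 1.35, the value of x > 0 at which the probability density is greatest is 1.909 nm.

x ≈ 1.91 nm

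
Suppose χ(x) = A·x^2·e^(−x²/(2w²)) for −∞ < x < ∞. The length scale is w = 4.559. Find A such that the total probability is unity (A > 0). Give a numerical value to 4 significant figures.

A ≈ 0.01954

Require ∫ |χ|² dx = 1 over the whole domain.
With ∫_{−∞}^{∞} x^(2m) e^(−αx²) dx = (2m−1)!!·√π / (2^m α^(m+1/2)), with χ = A·x^2·e^(−x²/(2w²)), the integral evaluates to A²·[3·√(π)·w^5/4].
Substituting w = 4.559 gives A² = 0.00038196, so A = 0.019544.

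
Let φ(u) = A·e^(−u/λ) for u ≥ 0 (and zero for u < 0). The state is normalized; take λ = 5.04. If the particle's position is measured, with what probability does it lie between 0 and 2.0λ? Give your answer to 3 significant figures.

P ≈ 0.982

P = ∫_{0}^{2.0λ} |φ(u)|² du.
Since A² = 1/(λ/2), this is the region integral divided by the full normalization integral.
In terms of t = u/λ (A² and the length scale cancel between numerator and denominator), P = [∫_{0}^{2.0} e^(-2·t) dt] / [∫_{0}^{∞} e^(-2·t) dt].
With ∫ e^(-2·t) dt = -e^(-2·t)/2 + C, the region integral is 1/2 - e^(-4)/2 and the full one is 1/2.
The result is P = 0.9817.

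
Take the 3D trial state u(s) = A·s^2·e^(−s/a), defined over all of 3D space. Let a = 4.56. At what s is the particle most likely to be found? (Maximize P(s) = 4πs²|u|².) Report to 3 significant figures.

s ≈ 13.7

The maximum of P(s) = 4πs²|u|² occurs where its derivative vanishes.
Solving yields s = 3·a.
With a = 4.56, the most probable radial distance is 13.68.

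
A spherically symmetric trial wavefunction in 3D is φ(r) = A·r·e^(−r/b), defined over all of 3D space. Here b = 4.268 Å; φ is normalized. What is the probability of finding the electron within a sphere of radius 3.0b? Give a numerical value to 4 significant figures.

Integrate the radial probability density 4πr²|φ|² over r ≤ 3.0b.
The full normalization integral is A²·[3·π·b^5] = 1, fixing A².
Let u = r/b; then A², 4π and the length scale all cancel, so P = ∫_{0}^{3.0} u^4·e^(-2·u) du ÷ ∫_{0}^{∞} u^4·e^(-2·u) du.
Using ∫ u^4·e^(-2·u) du = -(u^4/2 + u^3 + 3·u^2/2 + 3·u/2 + 3/4)·e^(-2·u), the numerator is 3/4 - 345·e^(-6)/4 and the denominator is 3/4.
The region integral divided by the full integral gives P = 0.71494.

P ≈ 0.7149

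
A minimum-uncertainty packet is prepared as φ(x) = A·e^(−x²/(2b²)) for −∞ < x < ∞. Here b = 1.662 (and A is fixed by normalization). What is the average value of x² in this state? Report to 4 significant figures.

⟨x^2⟩ ≈ 1.381

By definition ⟨x²⟩ = ∫ x^2 |φ(x)|² dx.
Using the Gaussian integral ∫_{−∞}^{∞} e^(−αx²) dx = √(π/α), since the A² factors cancel between numerator and denominator, ⟨x²⟩ = b^2/2.
Putting b = 1.662 gives 1.3811.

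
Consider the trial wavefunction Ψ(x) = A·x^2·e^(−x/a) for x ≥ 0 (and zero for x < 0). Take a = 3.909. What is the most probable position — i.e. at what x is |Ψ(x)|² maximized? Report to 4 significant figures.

Set d/dx [|Ψ(x)|²] = 0 and solve for x > 0.
This gives x = 2·a.
With a = 3.909, the most probable position is 7.8180.

x ≈ 7.818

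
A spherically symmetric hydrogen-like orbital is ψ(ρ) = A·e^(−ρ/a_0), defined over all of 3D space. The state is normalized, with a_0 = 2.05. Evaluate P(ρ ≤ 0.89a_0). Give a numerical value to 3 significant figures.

P ≈ 0.264

P = ∫ |ψ|² 4πρ² dρ over ρ ≤ 0.89a_0.
The full normalization integral is A²·[π·a_0^3] = 1, fixing A².
In terms of u = ρ/a_0 (A², 4π and the length scale all cancel between numerator and denominator), P = [∫_{0}^{0.89} u^2·e^(-2·u) du] / [∫_{0}^{∞} u^2·e^(-2·u) du].
Using ∫ u^2·e^(-2·u) du = -(2·u^2 + 2·u + 1)·e^(-2·u)/4, the numerator is ≈ 0.066007 and the denominator is 1/4.
This evaluates to P = 0.2640.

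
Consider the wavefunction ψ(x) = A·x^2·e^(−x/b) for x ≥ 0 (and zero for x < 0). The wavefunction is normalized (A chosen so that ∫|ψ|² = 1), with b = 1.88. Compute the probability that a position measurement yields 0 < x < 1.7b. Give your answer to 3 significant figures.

P ≈ 0.256

The probability is P = ∫ |ψ|² dx over [0, 1.7b].
Since A² = 1/(3·b^5/4), this is the region integral divided by the full normalization integral.
Substituting u = x/b, A² and the length scale cancel in the ratio: P = ∫_{0}^{1.7} u^4·e^(-2·u) du / ∫_{0}^{∞} u^4·e^(-2·u) du.
With ∫ u^4·e^(-2·u) du = -(u^4/2 + u^3 + 3·u^2/2 + 3·u/2 + 3/4)·e^(-2·u) + C, the region integral is ≈ 0.19186 and the full one is 3/4.
Evaluating gives P = 0.2558.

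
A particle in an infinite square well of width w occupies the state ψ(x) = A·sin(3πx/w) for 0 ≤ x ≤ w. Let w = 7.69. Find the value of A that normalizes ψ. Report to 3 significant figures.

A ≈ 0.510

Normalization requires ∫|ψ|² dx = 1, integrated from 0 to w.
With ∫₀^w sin²(nπx/w) dx = w/2, ∫|ψ|² dx = A²·(w/2).
With w = 7.69: A² = 0.2601 and A = 0.5100.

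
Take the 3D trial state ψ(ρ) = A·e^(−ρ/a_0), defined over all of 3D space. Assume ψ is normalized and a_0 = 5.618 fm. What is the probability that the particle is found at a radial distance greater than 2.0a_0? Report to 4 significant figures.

P = ∫ |ψ|² 4πρ² dρ over ρ > 2.0a_0.
The full normalization integral is A²·[π·a_0^3] = 1, fixing A².
In terms of u = ρ/a_0 (A², 4π and the length scale all cancel between numerator and denominator), P = [∫_{2.0}^{∞} u^2·e^(-2·u) du] / [∫_{0}^{∞} u^2·e^(-2·u) du].
With ∫ u^2·e^(-2·u) du = -(2·u^2 + 2·u + 1)·e^(-2·u)/4 + C, the region integral is 13·e^(-4)/4 and the full one is 1/4.
The region integral divided by the full integral gives P = 0.23810.

P ≈ 0.2381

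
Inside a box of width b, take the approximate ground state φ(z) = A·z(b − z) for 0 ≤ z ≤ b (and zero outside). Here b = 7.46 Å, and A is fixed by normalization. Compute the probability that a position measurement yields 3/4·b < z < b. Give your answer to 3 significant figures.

P ≈ 0.104

P = ∫_{3/4·b}^{b} |φ(z)|² dz.
The normalization integral ∫|φ|²dz over the whole domain equals b^5/30·A², and A² cancels in the ratio.
Let u = z/b; then A² and the length scale cancel, so P = ∫_{3/4}^{1} u^2·(1 - u)^2 du ÷ ∫_{0}^{1} u^2·(1 - u)^2 du.
With ∫ u^2·(1 - u)^2 du = u^3·(6·u^2 - 15·u + 10)/30 + C, the region integral is ≈ 0.0034505 and the full one is 1/30.
This works out to P = 53/512.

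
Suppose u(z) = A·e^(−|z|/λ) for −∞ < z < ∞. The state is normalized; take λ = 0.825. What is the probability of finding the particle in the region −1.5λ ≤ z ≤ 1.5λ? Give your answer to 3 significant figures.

P ≈ 0.950

|u|² is the probability density, so P = ∫_{−1.5λ}^{1.5λ} |u|² dz.
Since A² = 1/(λ), this is the region integral divided by the full normalization integral.
Both integrals are even about z = 0, so only the z ≥ 0 halves are needed (the factors of 2 cancel). Substituting t = z/λ, A² and the length scale cancel in the ratio: P = ∫_{0}^{1.5} e^(-2·t) dt / ∫_{0}^{∞} e^(-2·t) dt.
Using ∫ e^(-2·t) dt = -e^(-2·t)/2, the numerator is 1/2 - e^(-3)/2 and the denominator is 1/2.
The result is P = 0.9502.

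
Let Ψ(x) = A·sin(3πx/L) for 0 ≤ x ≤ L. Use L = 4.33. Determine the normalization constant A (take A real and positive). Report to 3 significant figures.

A ≈ 0.680

We need A² ∫|f|² dx = 1, taking the integral from 0 to L.
Using sin²θ = (1 − cos 2θ)/2, with Ψ = A·sin(3πx/L), the integral evaluates to A²·[L/2].
So A² = (L/2)^(−1).
With L = 4.33: A² = 0.4619 and A = 0.6796.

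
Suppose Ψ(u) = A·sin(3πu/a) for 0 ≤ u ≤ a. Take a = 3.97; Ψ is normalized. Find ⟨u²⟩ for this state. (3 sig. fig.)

⟨u^2⟩ ≈ 5.16

By definition ⟨u²⟩ = ∫ u^2 |Ψ(u)|² du.
Using sin²θ = (1 − cos 2θ)/2, evaluating both integrals, ⟨u²⟩ = -a^2/(18·π^2) + a^2/3.
With a = 3.97, ⟨u^2⟩ = 5.165.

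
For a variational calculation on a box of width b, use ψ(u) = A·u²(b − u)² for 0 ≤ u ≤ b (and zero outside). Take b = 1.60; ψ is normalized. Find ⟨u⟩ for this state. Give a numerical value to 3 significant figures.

⟨u⟩ ≈ 0.800

By definition ⟨u⟩ = ∫ u |ψ(u)|² du.
Expanding the polynomial and integrating term by term, the ratio of the moment integral to the normalization integral gives ⟨u⟩ = b/2.
With b = 1.60, ⟨u⟩ = 0.8000.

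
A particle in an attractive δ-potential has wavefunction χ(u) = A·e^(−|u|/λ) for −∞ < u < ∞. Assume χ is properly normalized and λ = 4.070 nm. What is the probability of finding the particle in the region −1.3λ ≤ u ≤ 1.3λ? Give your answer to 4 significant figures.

The probability is P = ∫ |χ|² du over [−1.3λ, 1.3λ].
Since A² = 1/(λ), this is the region integral divided by the full normalization integral.
By symmetry take twice the u ≥ 0 contribution in numerator and denominator; the 2's cancel. Let t = u/λ; then A² and the length scale cancel, so P = ∫_{0}^{1.3} e^(-2·t) dt ÷ ∫_{0}^{∞} e^(-2·t) dt.
Using ∫ e^(-2·t) dt = -e^(-2·t)/2, the numerator is 1/2 - e^(-13/5)/2 and the denominator is 1/2.
The result is P = 0.92573.

P ≈ 0.9257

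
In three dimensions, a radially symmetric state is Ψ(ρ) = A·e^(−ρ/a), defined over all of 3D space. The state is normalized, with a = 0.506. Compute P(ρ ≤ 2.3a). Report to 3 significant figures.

P = ∫ |Ψ|² 4πρ² dρ over ρ ≤ 2.3a.
The full normalization integral is A²·[π·a^3] = 1, fixing A².
Substituting u = ρ/a, A², 4π and the length scale all cancel in the ratio: P = ∫_{0}^{2.3} u^2·e^(-2·u) du / ∫_{0}^{∞} u^2·e^(-2·u) du.
An antiderivative of u^2·e^(-2·u) is -(2·u^2 + 2·u + 1)·e^(-2·u)/4; evaluating from 0 to 2.3 gives 1/4 - 809·e^(-23/5)/200, while the full integral is 1/4.
Taking the ratio yields P = 0.8374.

P ≈ 0.837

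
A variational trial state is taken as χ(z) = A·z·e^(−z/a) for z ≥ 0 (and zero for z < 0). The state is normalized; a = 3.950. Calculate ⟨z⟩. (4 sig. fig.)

The expectation value is the |χ|²-weighted average of z: ∫ z|χ|² dz.
Recall ∫₀^∞ z^m e^(−z/β) dz = m!·β^(m+1), the ratio of the moment integral to the normalization integral gives ⟨z⟩ = 3·a/2.
With a = 3.950, ⟨z⟩ = 5.9250.

⟨z⟩ ≈ 5.925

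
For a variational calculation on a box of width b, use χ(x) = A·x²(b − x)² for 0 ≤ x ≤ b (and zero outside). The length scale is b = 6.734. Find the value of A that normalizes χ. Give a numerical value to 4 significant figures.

Normalization requires ∫|χ|² dx = 1, integrated from 0 to b.
∫|χ|² dx = A²·(b^9/630).
Setting this equal to 1 gives A² = 1/(b^9/630).
Substituting b = 6.734 gives A² = 0.000022125, so A = 0.0047037.

A ≈ 0.004704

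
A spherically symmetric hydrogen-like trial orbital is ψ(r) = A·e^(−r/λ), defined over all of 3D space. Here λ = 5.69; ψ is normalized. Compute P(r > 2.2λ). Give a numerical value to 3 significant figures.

P = ∫ |ψ|² 4πr² dr over r > 2.2λ.
The full normalization integral is A²·[π·λ^3] = 1, fixing A².
Substituting u = r/λ, A², 4π and the length scale all cancel in the ratio: P = ∫_{2.2}^{∞} u^2·e^(-2·u) du / ∫_{0}^{∞} u^2·e^(-2·u) du.
Using ∫ u^2·e^(-2·u) du = -(2·u^2 + 2·u + 1)·e^(-2·u)/4, the numerator is 377·e^(-22/5)/100 and the denominator is 1/4.
The region integral divided by the full integral gives P = 0.1851.

P ≈ 0.185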